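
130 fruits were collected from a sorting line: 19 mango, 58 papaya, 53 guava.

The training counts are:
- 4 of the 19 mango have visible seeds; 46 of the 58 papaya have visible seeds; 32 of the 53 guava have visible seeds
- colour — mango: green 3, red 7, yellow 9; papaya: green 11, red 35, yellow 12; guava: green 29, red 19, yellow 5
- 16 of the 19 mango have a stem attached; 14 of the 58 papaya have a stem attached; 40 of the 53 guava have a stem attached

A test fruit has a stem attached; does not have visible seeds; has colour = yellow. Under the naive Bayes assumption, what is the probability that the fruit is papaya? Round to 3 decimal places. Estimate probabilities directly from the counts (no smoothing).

0.074

mango: (19/130) × (15/19) × (9/19) × (16/19) ≈ 0.046026
papaya: (58/130) × (12/58) × (12/58) × (14/58) ≈ 0.0046099
guava: (53/130) × (21/53) × (5/53) × (40/53) ≈ 0.0115015
P(papaya | x) = 0.0046099 / 0.0621374 ≈ 0.074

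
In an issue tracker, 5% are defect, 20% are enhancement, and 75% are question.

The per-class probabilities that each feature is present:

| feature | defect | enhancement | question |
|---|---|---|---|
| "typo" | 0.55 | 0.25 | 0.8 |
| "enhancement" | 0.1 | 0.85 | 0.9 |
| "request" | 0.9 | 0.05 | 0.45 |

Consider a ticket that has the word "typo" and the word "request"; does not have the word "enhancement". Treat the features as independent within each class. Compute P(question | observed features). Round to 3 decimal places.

0.544

defect: 0.05 × 0.55 × (1−0.1) × 0.9 = 0.022275
enhancement: 0.2 × 0.25 × (1−0.85) × 0.05 = 0.000375
question: 0.75 × 0.8 × (1−0.9) × 0.45 = 0.027
P(question | x) = 0.027 / 0.04965 ≈ 0.544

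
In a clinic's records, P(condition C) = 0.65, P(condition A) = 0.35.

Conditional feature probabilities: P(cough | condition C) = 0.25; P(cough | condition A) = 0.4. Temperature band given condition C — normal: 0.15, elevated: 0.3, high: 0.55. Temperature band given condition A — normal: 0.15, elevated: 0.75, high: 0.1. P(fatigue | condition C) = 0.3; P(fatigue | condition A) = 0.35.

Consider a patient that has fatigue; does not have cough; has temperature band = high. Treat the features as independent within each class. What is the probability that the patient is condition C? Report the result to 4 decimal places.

condition C: 0.65 × (1−0.25) × 0.55 × 0.3 = 0.0804375
condition A: 0.35 × (1−0.4) × 0.1 × 0.35 = 0.00735
P(condition C | x) = 0.0804375 / 0.0877875 ≈ 0.9163

0.9163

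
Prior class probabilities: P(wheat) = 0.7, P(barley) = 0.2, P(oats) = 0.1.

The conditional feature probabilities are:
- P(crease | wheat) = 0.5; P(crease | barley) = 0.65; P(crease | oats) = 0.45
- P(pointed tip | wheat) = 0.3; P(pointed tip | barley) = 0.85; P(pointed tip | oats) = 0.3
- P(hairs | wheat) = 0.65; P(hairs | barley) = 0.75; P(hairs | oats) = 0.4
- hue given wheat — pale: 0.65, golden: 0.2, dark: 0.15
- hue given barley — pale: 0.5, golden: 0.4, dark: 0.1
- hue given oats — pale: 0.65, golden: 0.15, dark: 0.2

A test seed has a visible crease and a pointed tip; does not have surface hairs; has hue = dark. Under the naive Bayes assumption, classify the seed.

wheat

wheat: 0.7 × 0.5 × 0.3 × (1−0.65) × 0.15 = 0.0055125
barley: 0.2 × 0.65 × 0.85 × (1−0.75) × 0.1 = 0.0027625
oats: 0.1 × 0.45 × 0.3 × (1−0.4) × 0.2 = 0.00162
Highest score → wheat.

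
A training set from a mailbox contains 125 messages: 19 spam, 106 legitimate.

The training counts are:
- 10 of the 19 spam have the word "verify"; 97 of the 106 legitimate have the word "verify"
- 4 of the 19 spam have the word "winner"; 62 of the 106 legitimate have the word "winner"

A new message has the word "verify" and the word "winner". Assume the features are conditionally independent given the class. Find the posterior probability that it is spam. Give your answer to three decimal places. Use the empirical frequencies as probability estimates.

0.036

spam: (19/125) × (10/19) × (4/19) ≈ 0.0168421
legitimate: (106/125) × (97/106) × (62/106) ≈ 0.453887
P(spam | x) = 0.0168421 / 0.4707291 ≈ 0.036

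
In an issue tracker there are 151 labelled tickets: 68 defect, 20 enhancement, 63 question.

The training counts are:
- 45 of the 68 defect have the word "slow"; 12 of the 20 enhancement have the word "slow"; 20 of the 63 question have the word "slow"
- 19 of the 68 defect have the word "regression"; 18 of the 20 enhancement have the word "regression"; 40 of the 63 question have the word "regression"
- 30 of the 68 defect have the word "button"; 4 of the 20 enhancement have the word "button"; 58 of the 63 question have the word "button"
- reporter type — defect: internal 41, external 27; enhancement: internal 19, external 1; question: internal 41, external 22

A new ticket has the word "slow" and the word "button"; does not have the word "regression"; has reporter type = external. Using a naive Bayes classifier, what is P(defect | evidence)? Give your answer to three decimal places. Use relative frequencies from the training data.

0.707

defect: (68/151) × (45/68) × (49/68) × (30/68) × (27/68) ≈ 0.0376175
enhancement: (20/151) × (12/20) × (2/20) × (4/20) × (1/20) ≈ 0.0000794702
question: (63/151) × (20/63) × (23/63) × (58/63) × (22/63) ≈ 0.0155457
P(defect | x) = 0.0376175 / 0.0532426702 ≈ 0.707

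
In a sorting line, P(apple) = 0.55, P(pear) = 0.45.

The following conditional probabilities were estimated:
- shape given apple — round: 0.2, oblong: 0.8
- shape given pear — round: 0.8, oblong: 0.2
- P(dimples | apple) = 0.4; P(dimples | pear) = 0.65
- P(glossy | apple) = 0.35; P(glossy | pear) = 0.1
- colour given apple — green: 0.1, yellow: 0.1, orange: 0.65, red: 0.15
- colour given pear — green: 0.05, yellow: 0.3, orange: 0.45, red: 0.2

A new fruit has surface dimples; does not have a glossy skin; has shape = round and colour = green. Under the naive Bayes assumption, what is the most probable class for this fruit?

apple: 0.55 × 0.2 × 0.4 × (1−0.35) × 0.1 = 0.00286
pear: 0.45 × 0.8 × 0.65 × (1−0.1) × 0.05 = 0.01053
Highest score → pear.

pear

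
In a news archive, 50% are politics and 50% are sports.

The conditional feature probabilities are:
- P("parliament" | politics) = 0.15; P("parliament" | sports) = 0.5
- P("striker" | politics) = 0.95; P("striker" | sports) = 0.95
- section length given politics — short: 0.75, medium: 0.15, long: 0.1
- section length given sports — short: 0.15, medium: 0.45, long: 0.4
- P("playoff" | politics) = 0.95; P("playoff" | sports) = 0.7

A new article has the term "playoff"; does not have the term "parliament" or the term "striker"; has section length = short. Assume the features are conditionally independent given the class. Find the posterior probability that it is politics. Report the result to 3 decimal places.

politics: 0.5 × (1−0.15) × (1−0.95) × 0.75 × 0.95 = 0.015140625
sports: 0.5 × (1−0.5) × (1−0.95) × 0.15 × 0.7 = 0.0013125
P(politics | x) = 0.015140625 / 0.016453125 ≈ 0.920

0.920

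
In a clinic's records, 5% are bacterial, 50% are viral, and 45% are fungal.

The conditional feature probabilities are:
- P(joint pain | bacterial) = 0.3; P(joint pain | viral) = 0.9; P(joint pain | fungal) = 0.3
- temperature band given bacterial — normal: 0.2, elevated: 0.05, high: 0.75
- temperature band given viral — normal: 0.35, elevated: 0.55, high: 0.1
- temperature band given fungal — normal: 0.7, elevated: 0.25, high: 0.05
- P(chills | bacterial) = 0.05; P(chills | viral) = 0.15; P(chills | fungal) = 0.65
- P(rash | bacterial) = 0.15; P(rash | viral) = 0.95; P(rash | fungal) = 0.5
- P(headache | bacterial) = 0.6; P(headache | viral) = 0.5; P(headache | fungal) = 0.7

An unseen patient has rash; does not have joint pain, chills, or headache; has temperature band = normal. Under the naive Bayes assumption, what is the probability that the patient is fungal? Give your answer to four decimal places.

bacterial: 0.05 × (1−0.3) × 0.2 × (1−0.05) × 0.15 × (1−0.6) = 0.000399
viral: 0.5 × (1−0.9) × 0.35 × (1−0.15) × 0.95 × (1−0.5) = 0.007065625
fungal: 0.45 × (1−0.3) × 0.7 × (1−0.65) × 0.5 × (1−0.7) = 0.01157625
P(fungal | x) = 0.01157625 / 0.019040875 ≈ 0.6080

0.6080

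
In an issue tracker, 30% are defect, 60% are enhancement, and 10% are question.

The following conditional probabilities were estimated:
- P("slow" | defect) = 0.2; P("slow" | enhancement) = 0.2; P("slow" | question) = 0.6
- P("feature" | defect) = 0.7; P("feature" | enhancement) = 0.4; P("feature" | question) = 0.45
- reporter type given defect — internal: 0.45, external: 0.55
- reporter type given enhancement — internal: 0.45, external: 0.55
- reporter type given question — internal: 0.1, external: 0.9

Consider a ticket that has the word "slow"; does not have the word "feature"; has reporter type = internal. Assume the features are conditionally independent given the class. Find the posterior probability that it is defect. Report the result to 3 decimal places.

0.185

defect: 0.3 × 0.2 × (1−0.7) × 0.45 = 0.0081
enhancement: 0.6 × 0.2 × (1−0.4) × 0.45 = 0.0324
question: 0.1 × 0.6 × (1−0.45) × 0.1 = 0.0033
P(defect | x) = 0.0081 / 0.0438 ≈ 0.185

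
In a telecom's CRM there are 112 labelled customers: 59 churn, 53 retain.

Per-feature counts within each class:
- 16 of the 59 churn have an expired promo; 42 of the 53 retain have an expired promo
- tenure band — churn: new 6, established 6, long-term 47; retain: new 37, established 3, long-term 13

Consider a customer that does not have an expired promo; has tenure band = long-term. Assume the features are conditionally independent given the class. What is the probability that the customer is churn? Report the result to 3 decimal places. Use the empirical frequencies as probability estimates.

0.927

churn: (59/112) × (43/59) × (47/59) ≈ 0.305841
retain: (53/112) × (11/53) × (13/53) ≈ 0.0240903
P(churn | x) = 0.305841 / 0.3299313 ≈ 0.927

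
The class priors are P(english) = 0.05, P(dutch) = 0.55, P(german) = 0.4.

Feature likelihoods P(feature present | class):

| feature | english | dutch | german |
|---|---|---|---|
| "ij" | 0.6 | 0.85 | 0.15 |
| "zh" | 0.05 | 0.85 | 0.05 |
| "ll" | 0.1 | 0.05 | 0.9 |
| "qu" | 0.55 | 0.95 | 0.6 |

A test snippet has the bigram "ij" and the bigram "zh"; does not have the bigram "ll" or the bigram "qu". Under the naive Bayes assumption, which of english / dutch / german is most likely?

english: 0.05 × 0.6 × 0.05 × (1−0.1) × (1−0.55) = 0.0006075
dutch: 0.55 × 0.85 × 0.85 × (1−0.05) × (1−0.95) = 0.0188753125
german: 0.4 × 0.15 × 0.05 × (1−0.9) × (1−0.6) = 0.00012
Highest score → dutch.

dutch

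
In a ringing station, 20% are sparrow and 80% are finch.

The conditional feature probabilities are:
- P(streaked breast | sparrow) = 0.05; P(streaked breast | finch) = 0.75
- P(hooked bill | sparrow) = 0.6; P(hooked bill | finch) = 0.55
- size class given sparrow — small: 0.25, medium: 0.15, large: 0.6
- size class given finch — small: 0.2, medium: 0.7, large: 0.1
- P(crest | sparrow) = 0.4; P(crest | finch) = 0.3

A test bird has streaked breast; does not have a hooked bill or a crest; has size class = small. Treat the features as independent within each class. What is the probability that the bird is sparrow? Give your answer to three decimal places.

sparrow: 0.2 × 0.05 × (1−0.6) × 0.25 × (1−0.4) = 0.0006
finch: 0.8 × 0.75 × (1−0.55) × 0.2 × (1−0.3) = 0.0378
P(sparrow | x) = 0.0006 / 0.0384 ≈ 0.016

0.016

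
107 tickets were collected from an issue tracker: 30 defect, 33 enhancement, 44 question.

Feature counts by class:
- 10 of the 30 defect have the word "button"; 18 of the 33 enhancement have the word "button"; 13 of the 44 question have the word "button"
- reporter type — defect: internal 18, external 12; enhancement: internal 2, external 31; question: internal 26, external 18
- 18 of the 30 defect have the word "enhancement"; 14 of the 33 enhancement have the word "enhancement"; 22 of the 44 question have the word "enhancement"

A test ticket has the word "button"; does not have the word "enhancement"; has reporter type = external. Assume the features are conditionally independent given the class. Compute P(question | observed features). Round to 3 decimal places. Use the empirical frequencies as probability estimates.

0.190

defect: (30/107) × (10/30) × (12/30) × (12/30) ≈ 0.0149533
enhancement: (33/107) × (18/33) × (31/33) × (19/33) ≈ 0.0909863
question: (44/107) × (13/44) × (18/44) × (22/44) ≈ 0.0248513
P(question | x) = 0.0248513 / 0.1307909 ≈ 0.190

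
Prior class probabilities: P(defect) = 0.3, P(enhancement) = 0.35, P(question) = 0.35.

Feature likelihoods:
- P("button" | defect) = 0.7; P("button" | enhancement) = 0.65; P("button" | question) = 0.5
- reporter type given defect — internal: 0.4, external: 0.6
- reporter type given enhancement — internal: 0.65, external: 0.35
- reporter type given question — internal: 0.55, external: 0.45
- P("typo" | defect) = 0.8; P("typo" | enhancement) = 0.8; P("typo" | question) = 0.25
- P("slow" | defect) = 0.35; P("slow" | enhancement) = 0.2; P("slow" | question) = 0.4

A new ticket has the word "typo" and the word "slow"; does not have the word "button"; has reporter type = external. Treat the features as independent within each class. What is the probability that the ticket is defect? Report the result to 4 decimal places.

0.5064

defect: 0.3 × (1−0.7) × 0.6 × 0.8 × 0.35 = 0.01512
enhancement: 0.35 × (1−0.65) × 0.35 × 0.8 × 0.2 = 0.00686
question: 0.35 × (1−0.5) × 0.45 × 0.25 × 0.4 = 0.007875
P(defect | x) = 0.01512 / 0.029855 ≈ 0.5064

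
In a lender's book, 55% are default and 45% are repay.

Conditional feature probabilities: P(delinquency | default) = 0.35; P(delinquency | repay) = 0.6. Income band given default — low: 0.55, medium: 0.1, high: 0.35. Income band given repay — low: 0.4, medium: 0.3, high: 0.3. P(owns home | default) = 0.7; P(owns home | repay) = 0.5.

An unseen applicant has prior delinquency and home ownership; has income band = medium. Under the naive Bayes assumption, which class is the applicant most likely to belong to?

repay

default: 0.55 × 0.35 × 0.1 × 0.7 = 0.013475
repay: 0.45 × 0.6 × 0.3 × 0.5 = 0.0405
Highest score → repay.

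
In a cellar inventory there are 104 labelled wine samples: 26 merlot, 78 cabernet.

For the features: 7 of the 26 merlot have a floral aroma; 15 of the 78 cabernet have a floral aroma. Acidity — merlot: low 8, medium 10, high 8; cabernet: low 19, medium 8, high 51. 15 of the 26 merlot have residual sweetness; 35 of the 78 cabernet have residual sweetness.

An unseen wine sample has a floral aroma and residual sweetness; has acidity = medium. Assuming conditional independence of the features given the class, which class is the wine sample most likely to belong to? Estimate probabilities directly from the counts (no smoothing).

merlot

merlot: (26/104) × (7/26) × (10/26) × (15/26) ≈ 0.0149351
cabernet: (78/104) × (15/78) × (8/78) × (35/78) ≈ 0.00663784
Highest score → merlot.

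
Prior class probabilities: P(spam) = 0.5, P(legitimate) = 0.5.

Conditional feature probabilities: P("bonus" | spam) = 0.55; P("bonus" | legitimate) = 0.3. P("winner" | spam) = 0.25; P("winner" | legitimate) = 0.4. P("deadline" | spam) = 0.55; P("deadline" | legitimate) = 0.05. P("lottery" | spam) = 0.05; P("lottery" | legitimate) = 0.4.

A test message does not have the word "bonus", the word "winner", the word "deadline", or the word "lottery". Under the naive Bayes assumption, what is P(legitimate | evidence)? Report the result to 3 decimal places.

0.624

spam: 0.5 × (1−0.55) × (1−0.25) × (1−0.55) × (1−0.05) = 0.072140625
legitimate: 0.5 × (1−0.3) × (1−0.4) × (1−0.05) × (1−0.4) = 0.1197
P(legitimate | x) = 0.1197 / 0.191840625 ≈ 0.624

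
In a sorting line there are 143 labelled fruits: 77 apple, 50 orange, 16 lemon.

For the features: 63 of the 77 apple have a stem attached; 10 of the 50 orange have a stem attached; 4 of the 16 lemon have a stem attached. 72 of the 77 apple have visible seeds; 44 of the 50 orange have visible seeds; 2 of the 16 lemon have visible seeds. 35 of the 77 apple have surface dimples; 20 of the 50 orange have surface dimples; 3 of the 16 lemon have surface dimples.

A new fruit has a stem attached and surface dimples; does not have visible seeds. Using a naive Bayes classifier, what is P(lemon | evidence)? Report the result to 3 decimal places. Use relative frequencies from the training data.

apple: (77/143) × (63/77) × (5/77) × (35/77) ≈ 0.0130035
orange: (50/143) × (10/50) × (6/50) × (20/50) ≈ 0.00335664
lemon: (16/143) × (4/16) × (14/16) × (3/16) ≈ 0.00458916
P(lemon | x) = 0.00458916 / 0.0209493 ≈ 0.219

0.219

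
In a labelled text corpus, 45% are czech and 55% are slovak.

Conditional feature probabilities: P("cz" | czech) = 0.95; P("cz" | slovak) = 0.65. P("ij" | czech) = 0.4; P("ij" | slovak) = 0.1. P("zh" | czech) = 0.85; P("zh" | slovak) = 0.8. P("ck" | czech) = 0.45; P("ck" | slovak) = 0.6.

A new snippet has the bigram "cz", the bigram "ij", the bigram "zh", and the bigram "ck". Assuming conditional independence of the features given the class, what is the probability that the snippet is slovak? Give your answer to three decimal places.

0.208

czech: 0.45 × 0.95 × 0.4 × 0.85 × 0.45 = 0.0654075
slovak: 0.55 × 0.65 × 0.1 × 0.8 × 0.6 = 0.01716
P(slovak | x) = 0.01716 / 0.0825675 ≈ 0.208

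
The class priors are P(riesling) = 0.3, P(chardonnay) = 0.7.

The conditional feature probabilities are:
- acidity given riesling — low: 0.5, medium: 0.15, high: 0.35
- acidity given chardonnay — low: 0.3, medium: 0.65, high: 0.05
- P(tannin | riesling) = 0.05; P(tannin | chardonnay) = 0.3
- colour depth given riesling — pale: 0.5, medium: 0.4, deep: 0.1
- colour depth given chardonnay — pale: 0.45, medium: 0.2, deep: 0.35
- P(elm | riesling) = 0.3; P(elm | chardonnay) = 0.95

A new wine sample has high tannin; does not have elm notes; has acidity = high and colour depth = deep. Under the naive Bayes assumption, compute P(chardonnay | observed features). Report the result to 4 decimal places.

0.3333

riesling: 0.3 × 0.35 × 0.05 × 0.1 × (1−0.3) = 0.0003675
chardonnay: 0.7 × 0.05 × 0.3 × 0.35 × (1−0.95) = 0.00018375
P(chardonnay | x) = 0.00018375 / 0.00055125 ≈ 0.3333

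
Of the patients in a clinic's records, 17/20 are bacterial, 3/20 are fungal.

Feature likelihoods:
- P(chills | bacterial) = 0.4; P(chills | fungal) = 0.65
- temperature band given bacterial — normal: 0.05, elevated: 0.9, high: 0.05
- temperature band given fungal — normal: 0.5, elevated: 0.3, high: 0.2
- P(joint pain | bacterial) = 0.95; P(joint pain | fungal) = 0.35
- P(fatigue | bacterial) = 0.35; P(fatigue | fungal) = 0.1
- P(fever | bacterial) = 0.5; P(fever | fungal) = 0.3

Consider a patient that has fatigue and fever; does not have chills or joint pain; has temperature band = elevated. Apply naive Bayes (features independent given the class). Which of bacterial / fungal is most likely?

bacterial

bacterial: 0.85 × (1−0.4) × 0.9 × (1−0.95) × 0.35 × 0.5 = 0.00401625
fungal: 0.15 × (1−0.65) × 0.3 × (1−0.35) × 0.1 × 0.3 = 0.000307125
Highest score → bacterial.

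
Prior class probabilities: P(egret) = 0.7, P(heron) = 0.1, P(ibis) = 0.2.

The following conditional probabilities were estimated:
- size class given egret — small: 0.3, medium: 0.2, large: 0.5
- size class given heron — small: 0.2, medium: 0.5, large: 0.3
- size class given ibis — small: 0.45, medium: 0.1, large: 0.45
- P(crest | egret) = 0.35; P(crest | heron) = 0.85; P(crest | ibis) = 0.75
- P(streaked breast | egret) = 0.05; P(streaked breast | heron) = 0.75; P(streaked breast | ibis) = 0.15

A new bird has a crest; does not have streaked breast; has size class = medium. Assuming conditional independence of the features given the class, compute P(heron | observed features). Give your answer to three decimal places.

egret: 0.7 × 0.2 × 0.35 × (1−0.05) = 0.04655
heron: 0.1 × 0.5 × 0.85 × (1−0.75) = 0.010625
ibis: 0.2 × 0.1 × 0.75 × (1−0.15) = 0.01275
P(heron | x) = 0.010625 / 0.069925 ≈ 0.152

0.152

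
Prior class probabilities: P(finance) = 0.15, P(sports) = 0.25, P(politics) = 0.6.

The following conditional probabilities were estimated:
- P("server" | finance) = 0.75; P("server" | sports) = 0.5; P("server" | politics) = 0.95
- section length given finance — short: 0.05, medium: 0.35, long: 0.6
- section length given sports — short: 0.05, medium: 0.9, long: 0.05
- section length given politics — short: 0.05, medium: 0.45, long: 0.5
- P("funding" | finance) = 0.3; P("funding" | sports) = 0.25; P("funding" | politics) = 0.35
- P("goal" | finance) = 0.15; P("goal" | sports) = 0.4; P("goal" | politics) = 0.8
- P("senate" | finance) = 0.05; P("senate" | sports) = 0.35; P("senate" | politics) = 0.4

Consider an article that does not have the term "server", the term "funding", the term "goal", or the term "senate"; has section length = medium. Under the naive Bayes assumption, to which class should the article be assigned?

sports

finance: 0.15 × (1−0.75) × 0.35 × (1−0.3) × (1−0.15) × (1−0.05) = 0.00741890625
sports: 0.25 × (1−0.5) × 0.9 × (1−0.25) × (1−0.4) × (1−0.35) = 0.03290625
politics: 0.6 × (1−0.95) × 0.45 × (1−0.35) × (1−0.8) × (1−0.4) = 0.001053
Highest score → sports.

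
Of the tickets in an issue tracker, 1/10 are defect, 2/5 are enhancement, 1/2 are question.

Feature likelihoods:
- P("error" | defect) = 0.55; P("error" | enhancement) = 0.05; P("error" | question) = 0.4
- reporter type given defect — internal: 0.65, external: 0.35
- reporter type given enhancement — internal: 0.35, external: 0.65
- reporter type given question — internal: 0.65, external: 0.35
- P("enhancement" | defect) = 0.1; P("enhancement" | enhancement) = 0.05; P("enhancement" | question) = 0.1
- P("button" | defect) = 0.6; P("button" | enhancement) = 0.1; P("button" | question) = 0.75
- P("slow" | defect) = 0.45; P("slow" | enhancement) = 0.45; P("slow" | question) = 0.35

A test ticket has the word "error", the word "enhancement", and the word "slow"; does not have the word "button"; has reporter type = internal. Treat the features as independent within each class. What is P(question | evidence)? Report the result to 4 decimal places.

defect: 0.1 × 0.55 × 0.65 × 0.1 × (1−0.6) × 0.45 = 0.0006435
enhancement: 0.4 × 0.05 × 0.35 × 0.05 × (1−0.1) × 0.45 = 0.00014175
question: 0.5 × 0.4 × 0.65 × 0.1 × (1−0.75) × 0.35 = 0.0011375
P(question | x) = 0.0011375 / 0.00192275 ≈ 0.5916

0.5916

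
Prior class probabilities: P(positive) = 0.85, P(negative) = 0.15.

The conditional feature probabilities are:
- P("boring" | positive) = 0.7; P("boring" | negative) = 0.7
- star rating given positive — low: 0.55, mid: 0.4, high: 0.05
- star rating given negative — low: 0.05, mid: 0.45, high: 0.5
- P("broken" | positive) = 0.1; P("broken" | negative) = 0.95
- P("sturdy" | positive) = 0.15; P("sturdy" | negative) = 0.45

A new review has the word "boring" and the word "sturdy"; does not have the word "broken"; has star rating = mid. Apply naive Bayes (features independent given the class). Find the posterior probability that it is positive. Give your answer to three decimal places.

0.968

positive: 0.85 × 0.7 × 0.4 × (1−0.1) × 0.15 = 0.03213
negative: 0.15 × 0.7 × 0.45 × (1−0.95) × 0.45 = 0.001063125
P(positive | x) = 0.03213 / 0.033193125 ≈ 0.968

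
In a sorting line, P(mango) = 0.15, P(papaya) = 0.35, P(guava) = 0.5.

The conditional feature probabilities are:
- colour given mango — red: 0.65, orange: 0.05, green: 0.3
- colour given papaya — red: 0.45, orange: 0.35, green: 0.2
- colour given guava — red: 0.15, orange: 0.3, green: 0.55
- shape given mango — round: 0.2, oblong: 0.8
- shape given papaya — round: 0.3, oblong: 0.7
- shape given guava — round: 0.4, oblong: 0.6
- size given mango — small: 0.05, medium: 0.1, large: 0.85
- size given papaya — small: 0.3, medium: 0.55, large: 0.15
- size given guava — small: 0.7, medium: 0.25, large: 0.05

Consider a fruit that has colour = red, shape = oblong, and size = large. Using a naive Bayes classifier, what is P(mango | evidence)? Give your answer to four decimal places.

mango: 0.15 × 0.65 × 0.8 × 0.85 = 0.0663
papaya: 0.35 × 0.45 × 0.7 × 0.15 = 0.0165375
guava: 0.5 × 0.15 × 0.6 × 0.05 = 0.00225
P(mango | x) = 0.0663 / 0.0850875 ≈ 0.7792

0.7792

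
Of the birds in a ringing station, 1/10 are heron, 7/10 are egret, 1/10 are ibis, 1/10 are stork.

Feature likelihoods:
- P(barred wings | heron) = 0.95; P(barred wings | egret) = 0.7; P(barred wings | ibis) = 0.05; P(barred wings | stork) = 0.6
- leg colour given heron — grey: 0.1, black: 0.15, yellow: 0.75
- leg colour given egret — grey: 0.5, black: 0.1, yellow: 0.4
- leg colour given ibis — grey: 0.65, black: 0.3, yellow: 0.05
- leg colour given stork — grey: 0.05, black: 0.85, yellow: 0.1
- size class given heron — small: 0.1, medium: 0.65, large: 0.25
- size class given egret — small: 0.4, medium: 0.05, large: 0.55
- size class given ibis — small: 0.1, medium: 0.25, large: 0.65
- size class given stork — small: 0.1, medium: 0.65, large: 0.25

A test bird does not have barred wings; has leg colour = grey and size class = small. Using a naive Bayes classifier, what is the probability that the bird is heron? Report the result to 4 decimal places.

heron: 0.1 × (1−0.95) × 0.1 × 0.1 = 0.00005
egret: 0.7 × (1−0.7) × 0.5 × 0.4 = 0.042
ibis: 0.1 × (1−0.05) × 0.65 × 0.1 = 0.006175
stork: 0.1 × (1−0.6) × 0.05 × 0.1 = 0.0002
P(heron | x) = 0.00005 / 0.048425 ≈ 0.0010

0.0010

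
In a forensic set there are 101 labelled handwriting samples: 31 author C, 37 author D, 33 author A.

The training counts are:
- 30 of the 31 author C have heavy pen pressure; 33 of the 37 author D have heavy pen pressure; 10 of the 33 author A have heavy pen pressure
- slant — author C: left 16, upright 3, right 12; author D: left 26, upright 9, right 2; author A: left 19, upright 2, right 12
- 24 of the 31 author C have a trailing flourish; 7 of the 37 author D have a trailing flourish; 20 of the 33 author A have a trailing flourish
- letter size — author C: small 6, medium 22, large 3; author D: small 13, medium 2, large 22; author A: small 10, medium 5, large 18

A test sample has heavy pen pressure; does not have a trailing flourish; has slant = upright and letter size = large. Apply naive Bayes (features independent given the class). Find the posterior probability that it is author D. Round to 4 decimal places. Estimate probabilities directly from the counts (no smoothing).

author C: (31/101) × (30/31) × (3/31) × (7/31) × (3/31) ≈ 0.000628138
author D: (37/101) × (33/37) × (9/37) × (30/37) × (22/37) ≈ 0.0383154
author A: (33/101) × (10/33) × (2/33) × (13/33) × (18/33) ≈ 0.00128939
P(author D | x) = 0.0383154 / 0.040232928 ≈ 0.9523

0.9523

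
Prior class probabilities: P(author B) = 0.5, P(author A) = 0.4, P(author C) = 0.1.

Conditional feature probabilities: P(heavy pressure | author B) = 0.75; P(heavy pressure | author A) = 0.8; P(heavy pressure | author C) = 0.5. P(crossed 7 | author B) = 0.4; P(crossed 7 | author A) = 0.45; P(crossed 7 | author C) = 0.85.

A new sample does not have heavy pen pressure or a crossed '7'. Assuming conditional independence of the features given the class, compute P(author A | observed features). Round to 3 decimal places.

0.348

author B: 0.5 × (1−0.75) × (1−0.4) = 0.075
author A: 0.4 × (1−0.8) × (1−0.45) = 0.044
author C: 0.1 × (1−0.5) × (1−0.85) = 0.0075
P(author A | x) = 0.044 / 0.1265 ≈ 0.348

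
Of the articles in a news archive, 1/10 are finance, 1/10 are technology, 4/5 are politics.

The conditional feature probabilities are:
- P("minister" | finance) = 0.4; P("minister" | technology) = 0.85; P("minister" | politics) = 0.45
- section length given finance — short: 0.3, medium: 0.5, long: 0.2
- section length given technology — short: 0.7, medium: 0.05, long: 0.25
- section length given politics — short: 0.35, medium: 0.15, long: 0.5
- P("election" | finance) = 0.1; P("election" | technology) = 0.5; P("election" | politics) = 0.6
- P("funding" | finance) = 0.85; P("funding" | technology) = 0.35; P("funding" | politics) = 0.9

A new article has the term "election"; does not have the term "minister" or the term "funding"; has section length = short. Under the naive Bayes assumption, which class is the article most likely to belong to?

politics

finance: 0.1 × (1−0.4) × 0.3 × 0.1 × (1−0.85) = 0.00027
technology: 0.1 × (1−0.85) × 0.7 × 0.5 × (1−0.35) = 0.0034125
politics: 0.8 × (1−0.45) × 0.35 × 0.6 × (1−0.9) = 0.00924
Highest score → politics.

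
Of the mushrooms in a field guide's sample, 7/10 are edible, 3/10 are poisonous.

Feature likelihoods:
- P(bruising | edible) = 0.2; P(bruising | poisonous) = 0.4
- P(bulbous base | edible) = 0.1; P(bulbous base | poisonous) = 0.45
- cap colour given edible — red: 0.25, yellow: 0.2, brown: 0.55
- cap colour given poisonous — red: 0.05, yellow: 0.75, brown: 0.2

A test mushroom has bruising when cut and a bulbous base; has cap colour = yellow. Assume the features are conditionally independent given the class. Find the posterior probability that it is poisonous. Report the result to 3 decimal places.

edible: 0.7 × 0.2 × 0.1 × 0.2 = 0.0028
poisonous: 0.3 × 0.4 × 0.45 × 0.75 = 0.0405
P(poisonous | x) = 0.0405 / 0.0433 ≈ 0.935

0.935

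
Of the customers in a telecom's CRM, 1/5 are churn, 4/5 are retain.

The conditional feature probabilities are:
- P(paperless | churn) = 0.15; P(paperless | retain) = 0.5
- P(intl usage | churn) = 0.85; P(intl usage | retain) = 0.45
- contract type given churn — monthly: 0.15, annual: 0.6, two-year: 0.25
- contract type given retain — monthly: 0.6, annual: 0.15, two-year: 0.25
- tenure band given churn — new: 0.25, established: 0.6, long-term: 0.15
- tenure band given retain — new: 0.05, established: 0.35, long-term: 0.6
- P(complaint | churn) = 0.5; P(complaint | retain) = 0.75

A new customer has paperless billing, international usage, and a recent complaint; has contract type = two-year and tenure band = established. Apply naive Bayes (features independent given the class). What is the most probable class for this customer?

churn: 0.2 × 0.15 × 0.85 × 0.25 × 0.6 × 0.5 = 0.0019125
retain: 0.8 × 0.5 × 0.45 × 0.25 × 0.35 × 0.75 = 0.0118125
Highest score → retain.

retain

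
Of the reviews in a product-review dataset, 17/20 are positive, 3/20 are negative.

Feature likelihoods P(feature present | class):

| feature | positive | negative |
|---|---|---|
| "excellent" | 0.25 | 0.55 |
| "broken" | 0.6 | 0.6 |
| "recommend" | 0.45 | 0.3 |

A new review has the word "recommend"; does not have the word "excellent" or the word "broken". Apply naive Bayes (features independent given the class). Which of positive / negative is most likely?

positive

positive: 0.85 × (1−0.25) × (1−0.6) × 0.45 = 0.11475
negative: 0.15 × (1−0.55) × (1−0.6) × 0.3 = 0.0081
Highest score → positive.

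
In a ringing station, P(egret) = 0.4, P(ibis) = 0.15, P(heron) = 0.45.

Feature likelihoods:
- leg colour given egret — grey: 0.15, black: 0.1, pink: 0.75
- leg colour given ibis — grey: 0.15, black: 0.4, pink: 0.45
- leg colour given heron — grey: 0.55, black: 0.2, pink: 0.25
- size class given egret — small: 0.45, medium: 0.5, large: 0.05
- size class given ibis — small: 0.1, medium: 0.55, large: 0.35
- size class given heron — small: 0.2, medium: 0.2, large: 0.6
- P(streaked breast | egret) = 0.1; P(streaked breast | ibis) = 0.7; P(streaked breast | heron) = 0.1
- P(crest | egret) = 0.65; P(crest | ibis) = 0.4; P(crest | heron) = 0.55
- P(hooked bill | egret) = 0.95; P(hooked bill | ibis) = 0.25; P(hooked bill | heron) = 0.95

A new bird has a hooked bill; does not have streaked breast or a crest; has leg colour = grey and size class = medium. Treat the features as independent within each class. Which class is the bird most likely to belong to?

heron

egret: 0.4 × 0.15 × 0.5 × (1−0.1) × (1−0.65) × 0.95 = 0.0089775
ibis: 0.15 × 0.15 × 0.55 × (1−0.7) × (1−0.4) × 0.25 = 0.000556875
heron: 0.45 × 0.55 × 0.2 × (1−0.1) × (1−0.55) × 0.95 = 0.019045125
Highest score → heron.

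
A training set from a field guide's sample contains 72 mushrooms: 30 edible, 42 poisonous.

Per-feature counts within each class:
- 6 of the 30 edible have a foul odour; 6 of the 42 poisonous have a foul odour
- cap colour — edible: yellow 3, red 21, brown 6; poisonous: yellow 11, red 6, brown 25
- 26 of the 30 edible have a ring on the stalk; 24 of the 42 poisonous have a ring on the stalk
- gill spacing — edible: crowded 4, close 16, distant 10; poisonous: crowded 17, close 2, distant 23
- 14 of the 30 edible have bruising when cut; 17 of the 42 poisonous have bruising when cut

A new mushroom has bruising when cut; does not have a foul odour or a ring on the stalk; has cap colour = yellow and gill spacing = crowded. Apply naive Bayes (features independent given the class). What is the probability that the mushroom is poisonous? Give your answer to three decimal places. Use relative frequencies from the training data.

edible: (30/72) × (24/30) × (3/30) × (4/30) × (4/30) × (14/30) ≈ 0.000276543
poisonous: (42/72) × (36/42) × (11/42) × (18/42) × (17/42) × (17/42) ≈ 0.00919466
P(poisonous | x) = 0.00919466 / 0.009471203 ≈ 0.971

0.971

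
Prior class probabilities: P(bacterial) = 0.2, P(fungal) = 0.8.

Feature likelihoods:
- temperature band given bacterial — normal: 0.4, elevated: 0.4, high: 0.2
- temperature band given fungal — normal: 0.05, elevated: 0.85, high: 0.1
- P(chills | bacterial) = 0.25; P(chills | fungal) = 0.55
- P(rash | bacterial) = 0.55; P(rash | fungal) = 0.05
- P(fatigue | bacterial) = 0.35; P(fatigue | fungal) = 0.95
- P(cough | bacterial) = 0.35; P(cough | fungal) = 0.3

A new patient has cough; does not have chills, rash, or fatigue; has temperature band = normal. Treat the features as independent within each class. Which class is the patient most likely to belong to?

bacterial

bacterial: 0.2 × 0.4 × (1−0.25) × (1−0.55) × (1−0.35) × 0.35 = 0.0061425
fungal: 0.8 × 0.05 × (1−0.55) × (1−0.05) × (1−0.95) × 0.3 = 0.0002565
Highest score → bacterial.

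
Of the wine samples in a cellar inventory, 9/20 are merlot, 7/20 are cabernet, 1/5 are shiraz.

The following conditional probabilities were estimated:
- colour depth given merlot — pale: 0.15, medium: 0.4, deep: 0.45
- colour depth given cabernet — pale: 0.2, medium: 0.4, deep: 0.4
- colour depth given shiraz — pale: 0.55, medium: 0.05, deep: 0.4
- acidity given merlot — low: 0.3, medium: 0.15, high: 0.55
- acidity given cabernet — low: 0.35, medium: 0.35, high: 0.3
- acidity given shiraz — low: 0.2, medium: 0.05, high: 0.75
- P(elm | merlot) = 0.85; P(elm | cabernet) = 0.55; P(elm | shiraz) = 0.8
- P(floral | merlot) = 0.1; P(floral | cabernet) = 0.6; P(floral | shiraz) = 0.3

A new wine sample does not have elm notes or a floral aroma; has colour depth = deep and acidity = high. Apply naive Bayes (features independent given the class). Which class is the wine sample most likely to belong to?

merlot: 0.45 × 0.45 × 0.55 × (1−0.85) × (1−0.1) = 0.015035625
cabernet: 0.35 × 0.4 × 0.3 × (1−0.55) × (1−0.6) = 0.00756
shiraz: 0.2 × 0.4 × 0.75 × (1−0.8) × (1−0.3) = 0.0084
Highest score → merlot.

merlot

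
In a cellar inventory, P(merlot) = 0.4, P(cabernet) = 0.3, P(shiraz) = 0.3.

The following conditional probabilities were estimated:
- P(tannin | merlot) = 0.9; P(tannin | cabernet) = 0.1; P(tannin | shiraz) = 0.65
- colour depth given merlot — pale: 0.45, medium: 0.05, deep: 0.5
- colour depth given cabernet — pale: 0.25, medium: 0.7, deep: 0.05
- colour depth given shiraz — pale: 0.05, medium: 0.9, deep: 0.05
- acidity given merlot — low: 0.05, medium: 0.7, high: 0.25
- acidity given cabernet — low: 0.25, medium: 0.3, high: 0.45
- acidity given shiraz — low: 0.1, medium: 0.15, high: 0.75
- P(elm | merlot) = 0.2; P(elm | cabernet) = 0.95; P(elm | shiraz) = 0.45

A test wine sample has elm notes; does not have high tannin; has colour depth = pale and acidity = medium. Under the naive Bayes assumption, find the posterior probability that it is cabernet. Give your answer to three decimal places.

0.870

merlot: 0.4 × (1−0.9) × 0.45 × 0.7 × 0.2 = 0.00252
cabernet: 0.3 × (1−0.1) × 0.25 × 0.3 × 0.95 = 0.0192375
shiraz: 0.3 × (1−0.65) × 0.05 × 0.15 × 0.45 = 0.000354375
P(cabernet | x) = 0.0192375 / 0.022111875 ≈ 0.870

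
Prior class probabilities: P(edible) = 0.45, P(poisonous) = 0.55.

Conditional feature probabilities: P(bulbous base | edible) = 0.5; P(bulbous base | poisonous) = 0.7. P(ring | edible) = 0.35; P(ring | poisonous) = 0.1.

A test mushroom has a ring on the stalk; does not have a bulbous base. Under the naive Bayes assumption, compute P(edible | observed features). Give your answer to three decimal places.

edible: 0.45 × (1−0.5) × 0.35 = 0.07875
poisonous: 0.55 × (1−0.7) × 0.1 = 0.0165
P(edible | x) = 0.07875 / 0.09525 ≈ 0.827

0.827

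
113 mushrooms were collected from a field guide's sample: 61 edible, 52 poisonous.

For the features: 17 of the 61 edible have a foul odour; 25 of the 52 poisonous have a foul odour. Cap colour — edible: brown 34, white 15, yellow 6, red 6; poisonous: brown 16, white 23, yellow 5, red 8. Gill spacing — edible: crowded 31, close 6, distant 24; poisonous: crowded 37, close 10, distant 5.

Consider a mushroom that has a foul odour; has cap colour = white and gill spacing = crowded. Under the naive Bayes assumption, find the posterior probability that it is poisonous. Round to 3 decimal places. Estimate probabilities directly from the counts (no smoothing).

edible: (61/113) × (17/61) × (15/61) × (31/61) ≈ 0.0188003
poisonous: (52/113) × (25/52) × (23/52) × (37/52) ≈ 0.0696281
P(poisonous | x) = 0.0696281 / 0.0884284 ≈ 0.787

0.787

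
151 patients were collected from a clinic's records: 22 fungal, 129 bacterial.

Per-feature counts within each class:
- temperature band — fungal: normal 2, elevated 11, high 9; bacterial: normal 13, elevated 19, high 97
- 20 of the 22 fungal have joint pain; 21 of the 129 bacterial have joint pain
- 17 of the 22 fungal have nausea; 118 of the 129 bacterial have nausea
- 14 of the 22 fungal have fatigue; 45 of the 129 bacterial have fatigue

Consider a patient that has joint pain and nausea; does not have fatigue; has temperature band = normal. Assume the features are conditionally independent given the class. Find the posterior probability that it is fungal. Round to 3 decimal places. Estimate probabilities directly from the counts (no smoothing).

fungal: (22/151) × (2/22) × (20/22) × (17/22) × (8/22) ≈ 0.0033834
bacterial: (129/151) × (13/129) × (21/129) × (118/129) × (84/129) ≈ 0.00834791
P(fungal | x) = 0.0033834 / 0.01173131 ≈ 0.288

0.288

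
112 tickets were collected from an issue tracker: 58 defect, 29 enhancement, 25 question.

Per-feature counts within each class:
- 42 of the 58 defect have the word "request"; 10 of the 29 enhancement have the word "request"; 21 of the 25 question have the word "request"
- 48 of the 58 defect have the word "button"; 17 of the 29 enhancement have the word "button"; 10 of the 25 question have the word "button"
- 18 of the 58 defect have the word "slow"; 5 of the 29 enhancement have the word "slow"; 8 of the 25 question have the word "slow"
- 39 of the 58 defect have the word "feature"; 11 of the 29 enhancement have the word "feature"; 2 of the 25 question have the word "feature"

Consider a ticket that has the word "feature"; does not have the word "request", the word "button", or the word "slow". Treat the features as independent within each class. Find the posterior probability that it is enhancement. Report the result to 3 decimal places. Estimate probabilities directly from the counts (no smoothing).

0.636

defect: (58/112) × (16/58) × (10/58) × (40/58) × (39/58) ≈ 0.011422
enhancement: (29/112) × (19/29) × (12/29) × (24/29) × (11/29) ≈ 0.0220357
question: (25/112) × (4/25) × (15/25) × (17/25) × (2/25) ≈ 0.00116571
P(enhancement | x) = 0.0220357 / 0.03462341 ≈ 0.636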